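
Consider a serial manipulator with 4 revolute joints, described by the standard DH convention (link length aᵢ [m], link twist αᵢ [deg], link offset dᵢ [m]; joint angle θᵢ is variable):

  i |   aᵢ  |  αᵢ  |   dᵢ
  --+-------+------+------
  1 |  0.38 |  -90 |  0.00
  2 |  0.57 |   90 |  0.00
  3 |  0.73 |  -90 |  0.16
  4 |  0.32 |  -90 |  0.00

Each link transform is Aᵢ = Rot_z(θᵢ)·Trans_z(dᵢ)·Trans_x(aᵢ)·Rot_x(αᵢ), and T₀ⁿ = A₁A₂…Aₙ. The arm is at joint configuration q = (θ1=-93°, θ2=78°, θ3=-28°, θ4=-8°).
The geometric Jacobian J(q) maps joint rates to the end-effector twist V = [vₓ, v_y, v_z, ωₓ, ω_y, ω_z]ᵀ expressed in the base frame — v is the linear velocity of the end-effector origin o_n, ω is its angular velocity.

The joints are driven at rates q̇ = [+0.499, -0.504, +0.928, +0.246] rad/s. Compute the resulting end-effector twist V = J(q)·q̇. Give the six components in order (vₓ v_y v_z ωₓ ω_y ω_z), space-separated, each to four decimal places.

1.2440 -1.0476 -0.2144 -0.3352 -0.9154 0.5790

o_n = [-0.5374, -0.8638, -1.4192]
J₁: ẑ×o_n = [0.8638, -0.5374, 0.0000], ω = ẑ
J2: z=[0.9986, -0.0523, 0.0000] o=[-0.0199, -0.3795, 0.0000] → [0.0743, 1.4172, -0.5108, 0.9986, -0.0523, 0.0000]
J3: z=[-0.0512, -0.9768, 0.2079] o=[-0.0261, -0.4978, -0.5575] → [0.9177, -0.1504, -0.4807, -0.0512, -0.9768, 0.2079]
J4: z=[0.8766, -0.1437, -0.4592] o=[-0.3835, -0.7700, -1.1547] → [-0.0051, 0.3025, -0.1043, 0.8766, -0.1437, -0.4592]
V = J·q̇ = [1.2440, -1.0476, -0.2144, -0.3352, -0.9154, 0.5790]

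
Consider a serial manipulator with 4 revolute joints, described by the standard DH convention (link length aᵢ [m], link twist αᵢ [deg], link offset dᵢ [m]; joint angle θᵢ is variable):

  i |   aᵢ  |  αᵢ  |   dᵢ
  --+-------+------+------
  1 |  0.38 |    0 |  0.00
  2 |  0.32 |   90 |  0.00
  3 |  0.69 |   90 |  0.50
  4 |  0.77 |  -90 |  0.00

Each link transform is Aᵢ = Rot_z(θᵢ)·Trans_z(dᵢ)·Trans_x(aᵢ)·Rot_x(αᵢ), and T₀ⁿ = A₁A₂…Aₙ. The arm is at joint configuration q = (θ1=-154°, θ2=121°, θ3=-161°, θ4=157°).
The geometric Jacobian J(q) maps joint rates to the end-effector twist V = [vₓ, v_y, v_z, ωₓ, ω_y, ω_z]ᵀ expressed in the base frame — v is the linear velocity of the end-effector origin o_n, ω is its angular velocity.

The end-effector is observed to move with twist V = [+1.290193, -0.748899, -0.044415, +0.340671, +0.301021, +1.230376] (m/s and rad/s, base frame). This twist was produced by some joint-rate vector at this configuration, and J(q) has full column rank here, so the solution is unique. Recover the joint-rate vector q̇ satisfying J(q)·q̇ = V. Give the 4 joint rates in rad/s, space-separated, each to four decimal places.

0.9980 0.5860 -0.4380 -0.3740

o_n = [-0.4944, -1.0222, 0.0061]
J₁: ẑ×o_n = [1.0222, -0.4944, 0.0000], ω = ẑ
J2: z=[0.0000, 0.0000, 1.0000] o=[-0.3415, -0.1666, 0.0000] → [0.8556, -0.1529, 0.0000, 0.0000, 0.0000, 1.0000]
J3: z=[-0.5446, -0.8387, 0.0000] o=[-0.0732, -0.3409, 0.0000] → [-0.0051, 0.0033, 0.0178, -0.5446, -0.8387, 0.0000]
J4: z=[-0.2730, 0.1773, 0.9455] o=[-0.8926, -0.4049, -0.2246] → [0.6246, 0.4395, 0.0980, -0.2730, 0.1773, 0.9455]
q̇ = J⁺·V = [0.9980, 0.5860, -0.4380, -0.3740]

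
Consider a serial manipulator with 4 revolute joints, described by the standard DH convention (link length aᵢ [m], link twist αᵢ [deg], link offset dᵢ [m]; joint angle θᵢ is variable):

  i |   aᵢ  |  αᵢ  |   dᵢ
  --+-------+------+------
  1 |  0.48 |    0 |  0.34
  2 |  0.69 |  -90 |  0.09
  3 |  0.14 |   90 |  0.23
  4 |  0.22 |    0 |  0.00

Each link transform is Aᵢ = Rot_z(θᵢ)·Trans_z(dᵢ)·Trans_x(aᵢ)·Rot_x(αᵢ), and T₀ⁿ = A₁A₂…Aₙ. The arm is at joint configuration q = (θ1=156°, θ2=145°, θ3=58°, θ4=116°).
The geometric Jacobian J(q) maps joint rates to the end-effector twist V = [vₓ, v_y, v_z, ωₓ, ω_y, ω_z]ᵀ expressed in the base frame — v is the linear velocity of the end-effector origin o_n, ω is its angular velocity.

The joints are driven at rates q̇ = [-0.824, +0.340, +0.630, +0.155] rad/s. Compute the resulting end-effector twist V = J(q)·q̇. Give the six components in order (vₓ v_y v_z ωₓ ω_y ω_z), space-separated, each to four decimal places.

o_n = [0.2954, -0.1957, 0.3931]
J₁: ẑ×o_n = [0.1957, 0.2954, -0.0000], ω = ẑ
J2: z=[0.0000, 0.0000, 1.0000] o=[-0.4385, 0.1952, 0.3400] → [0.3909, 0.7339, -0.0000, 0.0000, 0.0000, 1.0000]
J3: z=[0.8572, 0.5150, 0.0000] o=[-0.0831, -0.3962, 0.4300] → [-0.0190, 0.0317, -0.0231, 0.8572, 0.5150, 0.0000]
J4: z=[0.4368, -0.7269, 0.5299] o=[0.1522, -0.3413, 0.3113] → [-0.1366, 0.0401, 0.1677, 0.4368, -0.7269, 0.5299]
V = J·q̇ = [-0.0615, 0.0323, 0.0114, 0.6077, 0.2118, -0.4019]

-0.0615 0.0323 0.0114 0.6077 0.2118 -0.4019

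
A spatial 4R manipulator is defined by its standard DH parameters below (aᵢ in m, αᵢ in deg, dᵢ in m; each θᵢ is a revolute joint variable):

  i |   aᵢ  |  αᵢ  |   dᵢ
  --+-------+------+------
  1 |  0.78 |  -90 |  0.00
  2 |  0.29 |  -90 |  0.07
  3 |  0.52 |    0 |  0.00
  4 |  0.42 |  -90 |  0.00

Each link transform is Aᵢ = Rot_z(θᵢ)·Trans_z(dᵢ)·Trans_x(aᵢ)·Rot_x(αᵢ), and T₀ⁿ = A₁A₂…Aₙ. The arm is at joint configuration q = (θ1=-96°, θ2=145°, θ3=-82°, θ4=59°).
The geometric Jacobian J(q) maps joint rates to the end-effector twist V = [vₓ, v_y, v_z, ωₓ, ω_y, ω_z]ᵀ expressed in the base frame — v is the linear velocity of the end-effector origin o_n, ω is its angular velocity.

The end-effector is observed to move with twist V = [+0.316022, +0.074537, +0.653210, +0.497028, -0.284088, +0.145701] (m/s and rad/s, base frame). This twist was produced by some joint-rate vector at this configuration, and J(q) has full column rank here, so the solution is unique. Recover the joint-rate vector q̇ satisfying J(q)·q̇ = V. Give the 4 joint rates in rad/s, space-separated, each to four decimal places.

o_n = [0.7275, -0.2439, -0.4296]
J₁: ẑ×o_n = [0.2439, 0.7275, -0.0000], ω = ẑ
J2: z=[0.9945, -0.1045, 0.0000] o=[-0.0815, -0.7757, 0.0000] → [0.0449, 0.4272, 0.6135, 0.9945, -0.1045, 0.0000]
J3: z=[0.0600, 0.5704, 0.8192] o=[0.0129, -0.5468, -0.1663] → [-0.3983, 0.6012, -0.3895, 0.0600, 0.5704, 0.8192]
J4: z=[0.0600, 0.5704, 0.8192] o=[0.5312, -0.5417, -0.2078] → [-0.3704, 0.1741, -0.0941, 0.0600, 0.5704, 0.8192]
q̇ = J⁺·V = [0.4750, 0.5240, -0.9950, 0.5930]

0.4750 0.5240 -0.9950 0.5930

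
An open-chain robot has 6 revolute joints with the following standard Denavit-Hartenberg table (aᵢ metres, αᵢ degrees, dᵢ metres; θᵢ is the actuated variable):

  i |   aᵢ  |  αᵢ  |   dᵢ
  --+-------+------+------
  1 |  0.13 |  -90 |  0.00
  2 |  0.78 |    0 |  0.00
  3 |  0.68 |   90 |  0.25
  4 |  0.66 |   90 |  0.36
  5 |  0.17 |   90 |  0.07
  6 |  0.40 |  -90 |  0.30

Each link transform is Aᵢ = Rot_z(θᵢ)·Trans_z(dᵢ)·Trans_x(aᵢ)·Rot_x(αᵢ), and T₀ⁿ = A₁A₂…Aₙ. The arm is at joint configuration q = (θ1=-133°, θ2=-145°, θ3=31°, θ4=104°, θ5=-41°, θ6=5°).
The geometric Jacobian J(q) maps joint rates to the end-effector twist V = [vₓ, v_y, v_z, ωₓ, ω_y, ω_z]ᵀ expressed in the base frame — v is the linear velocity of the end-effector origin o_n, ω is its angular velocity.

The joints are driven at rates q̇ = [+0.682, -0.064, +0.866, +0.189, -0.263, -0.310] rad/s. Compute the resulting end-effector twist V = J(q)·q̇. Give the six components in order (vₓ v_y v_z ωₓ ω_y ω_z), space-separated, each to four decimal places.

o_n = [1.1895, -0.3976, 1.0617]
J₁: ẑ×o_n = [0.3976, 1.1895, -0.0000], ω = ẑ
J2: z=[0.7314, -0.6820, 0.0000] o=[-0.0887, -0.0951, 0.0000] → [-0.7241, -0.7765, 0.6504, 0.7314, -0.6820, 0.0000]
J3: z=[0.7314, -0.6820, 0.0000] o=[0.3471, 0.3722, 0.4474] → [-0.4190, -0.4493, 0.0115, 0.7314, -0.6820, 0.0000]
J4: z=[0.6230, 0.6681, -0.4067] o=[0.7186, 0.4040, 1.0686] → [-0.3306, -0.1873, -0.8140, 0.6230, 0.6681, -0.4067]
J5: z=[0.4461, 0.1236, 0.8864] o=[1.3669, 0.1603, 0.7763] → [0.5298, -0.2846, -0.2269, 0.4461, 0.1236, 0.8864]
J6: z=[-0.8917, -0.0229, 0.4520] o=[1.4111, 0.0003, 0.8554] → [0.1751, 0.0839, 0.3497, -0.8917, -0.0229, 0.4520]
V = J·q̇ = [-0.3014, 0.4853, -0.2343, 0.8634, -0.4461, 0.2319]

-0.3014 0.4853 -0.2343 0.8634 -0.4461 0.2319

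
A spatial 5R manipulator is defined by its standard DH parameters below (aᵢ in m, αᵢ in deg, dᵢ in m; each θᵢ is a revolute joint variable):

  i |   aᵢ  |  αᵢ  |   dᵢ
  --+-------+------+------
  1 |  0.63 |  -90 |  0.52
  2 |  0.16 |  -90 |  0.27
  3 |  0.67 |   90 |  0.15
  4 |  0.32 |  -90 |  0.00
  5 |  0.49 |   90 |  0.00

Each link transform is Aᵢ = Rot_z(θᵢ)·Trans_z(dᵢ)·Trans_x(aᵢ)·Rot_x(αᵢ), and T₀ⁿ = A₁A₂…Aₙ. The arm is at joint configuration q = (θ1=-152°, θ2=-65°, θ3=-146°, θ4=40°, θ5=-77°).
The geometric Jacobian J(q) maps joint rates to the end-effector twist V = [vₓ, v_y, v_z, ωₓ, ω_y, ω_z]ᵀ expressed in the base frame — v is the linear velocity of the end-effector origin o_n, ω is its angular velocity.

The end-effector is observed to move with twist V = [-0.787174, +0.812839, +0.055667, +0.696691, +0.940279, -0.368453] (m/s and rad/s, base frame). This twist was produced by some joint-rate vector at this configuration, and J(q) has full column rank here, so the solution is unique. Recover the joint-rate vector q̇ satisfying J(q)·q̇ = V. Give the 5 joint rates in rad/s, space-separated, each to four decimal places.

o_n = [-0.3451, -0.6740, -0.5083]
J₁: ẑ×o_n = [0.6740, -0.3451, 0.0000], ω = ẑ
J2: z=[0.4695, -0.8829, 0.0000] o=[-0.5563, -0.2958, 0.5200] → [0.9079, 0.4827, 0.0088, 0.4695, -0.8829, 0.0000]
J3: z=[-0.8002, -0.4255, -0.4226] o=[-0.4892, -0.5659, 0.6650] → [0.4535, -0.9998, 0.1479, -0.8002, -0.4255, -0.4226]
J4: z=[-0.1805, 0.8429, -0.5068] o=[-0.2261, -0.8503, 0.0982] → [-0.4219, -0.0492, 0.0685, -0.1805, 0.8429, -0.5068]
J5: z=[-0.9806, -0.1143, 0.1592] o=[-0.2505, -1.0186, -0.1729] → [-0.0165, -0.3439, -0.3486, -0.9806, -0.1143, 0.1592]
q̇ = J⁺·V = [-0.2450, -0.0270, -0.6710, 0.7070, -0.3060]

-0.2450 -0.0270 -0.6710 0.7070 -0.3060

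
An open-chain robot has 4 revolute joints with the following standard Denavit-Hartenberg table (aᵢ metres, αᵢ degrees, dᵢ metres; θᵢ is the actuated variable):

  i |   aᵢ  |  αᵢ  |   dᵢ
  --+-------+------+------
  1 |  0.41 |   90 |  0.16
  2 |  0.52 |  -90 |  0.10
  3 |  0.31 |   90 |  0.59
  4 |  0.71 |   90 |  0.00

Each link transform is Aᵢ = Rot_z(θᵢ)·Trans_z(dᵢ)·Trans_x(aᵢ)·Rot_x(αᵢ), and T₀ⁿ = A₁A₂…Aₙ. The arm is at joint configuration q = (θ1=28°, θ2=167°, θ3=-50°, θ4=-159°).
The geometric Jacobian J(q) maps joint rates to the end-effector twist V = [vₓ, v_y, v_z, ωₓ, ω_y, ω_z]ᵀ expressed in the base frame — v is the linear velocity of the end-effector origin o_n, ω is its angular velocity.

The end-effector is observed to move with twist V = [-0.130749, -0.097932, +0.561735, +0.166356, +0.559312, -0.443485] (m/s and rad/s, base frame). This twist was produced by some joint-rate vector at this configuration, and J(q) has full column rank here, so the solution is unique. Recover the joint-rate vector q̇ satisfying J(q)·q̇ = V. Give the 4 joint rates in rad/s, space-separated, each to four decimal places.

-0.7800 -0.6870 -0.4200 0.4220

o_n = [-0.0368, 0.1733, -0.1010]
J₁: ẑ×o_n = [-0.1733, -0.0368, 0.0000], ω = ẑ
J2: z=[0.4695, -0.8829, 0.0000] o=[0.3620, 0.1925, 0.1600] → [0.2305, 0.1225, -0.3612, 0.4695, -0.8829, 0.0000]
J3: z=[-0.1986, -0.1056, -0.9744] o=[-0.0384, -0.1337, 0.2770] → [0.3390, -0.0766, -0.0608, -0.1986, -0.1056, -0.9744]
J4: z=[0.9608, -0.2171, -0.1723] o=[-0.2155, -0.4968, -0.2531] → [0.0825, -0.1769, 0.6826, 0.9608, -0.2171, -0.1723]
q̇ = J⁺·V = [-0.7800, -0.6870, -0.4200, 0.4220]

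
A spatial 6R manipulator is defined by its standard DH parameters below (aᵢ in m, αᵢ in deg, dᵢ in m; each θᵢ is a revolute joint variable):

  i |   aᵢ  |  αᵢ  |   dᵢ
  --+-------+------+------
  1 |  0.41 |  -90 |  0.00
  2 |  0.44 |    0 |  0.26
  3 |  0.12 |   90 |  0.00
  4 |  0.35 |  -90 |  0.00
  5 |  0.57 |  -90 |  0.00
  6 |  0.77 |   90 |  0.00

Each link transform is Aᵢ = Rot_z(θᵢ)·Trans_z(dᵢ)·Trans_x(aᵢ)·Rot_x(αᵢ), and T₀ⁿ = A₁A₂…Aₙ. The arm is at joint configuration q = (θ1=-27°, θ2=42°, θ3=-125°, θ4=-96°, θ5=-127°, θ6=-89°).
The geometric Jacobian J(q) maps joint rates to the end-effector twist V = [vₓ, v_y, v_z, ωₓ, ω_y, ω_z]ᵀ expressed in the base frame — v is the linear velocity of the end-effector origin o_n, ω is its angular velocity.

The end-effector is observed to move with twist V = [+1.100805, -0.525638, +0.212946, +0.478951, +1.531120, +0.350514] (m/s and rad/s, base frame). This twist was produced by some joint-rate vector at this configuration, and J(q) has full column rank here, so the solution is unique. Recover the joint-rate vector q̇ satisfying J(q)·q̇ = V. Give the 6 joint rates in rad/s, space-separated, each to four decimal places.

-0.1210 0.2660 0.6660 0.8450 0.3650 -0.8660

o_n = [0.4228, -0.0127, 0.6415]
J₁: ẑ×o_n = [0.0127, 0.4228, -0.0000], ω = ẑ
J2: z=[0.4540, 0.8910, 0.0000] o=[0.3653, -0.1861, 0.0000] → [0.5716, -0.2913, 0.0275, 0.4540, 0.8910, 0.0000]
J3: z=[0.4540, 0.8910, 0.0000] o=[0.7747, -0.1029, -0.2944] → [0.8340, -0.4249, 0.3545, 0.4540, 0.8910, 0.0000]
J4: z=[-0.8844, 0.4506, 0.1219] o=[0.7877, -0.1096, -0.1753] → [0.3563, 0.6779, 0.0788, -0.8844, 0.4506, 0.1219]
J5: z=[0.0605, -0.1482, 0.9871] o=[0.6257, -0.4177, -0.2116] → [-0.5262, -0.2520, -0.0056, 0.0605, -0.1482, 0.9871]
J6: z=[-0.9019, -0.4319, -0.0095] o=[0.3819, 0.0894, -0.1206] → [-0.3301, 0.6869, 0.1097, -0.9019, -0.4319, -0.0095]
q̇ = J⁺·V = [-0.1210, 0.2660, 0.6660, 0.8450, 0.3650, -0.8660]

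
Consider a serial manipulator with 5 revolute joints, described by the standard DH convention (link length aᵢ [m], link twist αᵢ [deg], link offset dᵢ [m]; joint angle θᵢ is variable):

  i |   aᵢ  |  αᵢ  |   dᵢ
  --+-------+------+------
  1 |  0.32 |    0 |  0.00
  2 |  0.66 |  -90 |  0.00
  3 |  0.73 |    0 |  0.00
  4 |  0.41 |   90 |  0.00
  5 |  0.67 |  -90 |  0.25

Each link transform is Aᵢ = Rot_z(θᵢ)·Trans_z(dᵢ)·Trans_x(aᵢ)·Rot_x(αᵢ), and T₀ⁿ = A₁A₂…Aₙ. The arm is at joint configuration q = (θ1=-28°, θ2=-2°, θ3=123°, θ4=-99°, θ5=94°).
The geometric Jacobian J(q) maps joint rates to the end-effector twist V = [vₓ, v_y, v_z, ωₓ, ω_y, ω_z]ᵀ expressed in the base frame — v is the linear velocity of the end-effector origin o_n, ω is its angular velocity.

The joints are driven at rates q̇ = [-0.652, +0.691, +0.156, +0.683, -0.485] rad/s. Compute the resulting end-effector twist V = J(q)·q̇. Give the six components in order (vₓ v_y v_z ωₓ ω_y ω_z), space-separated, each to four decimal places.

o_n = [1.2194, 0.0806, -0.5316]
J₁: ẑ×o_n = [-0.0806, 1.2194, 0.0000], ω = ẑ
J2: z=[0.0000, 0.0000, 1.0000] o=[0.2825, -0.1502, 0.0000] → [-0.2308, 0.9369, 0.0000, 0.0000, 0.0000, 1.0000]
J3: z=[0.5000, 0.8660, 0.0000] o=[0.8541, -0.4802, 0.0000] → [-0.4604, 0.2658, -0.0360, 0.5000, 0.8660, 0.0000]
J4: z=[0.5000, 0.8660, 0.0000] o=[0.5098, -0.2814, -0.6122] → [0.0698, -0.0403, -0.4335, 0.5000, 0.8660, 0.0000]
J5: z=[0.3522, -0.2034, 0.9135] o=[0.8342, -0.4687, -0.7790] → [-0.5522, 0.2648, 0.2718, 0.3522, -0.2034, 0.9135]
V = J·q̇ = [0.1367, -0.2622, -0.4336, 0.2487, 0.8252, -0.4041]

0.1367 -0.2622 -0.4336 0.2487 0.8252 -0.4041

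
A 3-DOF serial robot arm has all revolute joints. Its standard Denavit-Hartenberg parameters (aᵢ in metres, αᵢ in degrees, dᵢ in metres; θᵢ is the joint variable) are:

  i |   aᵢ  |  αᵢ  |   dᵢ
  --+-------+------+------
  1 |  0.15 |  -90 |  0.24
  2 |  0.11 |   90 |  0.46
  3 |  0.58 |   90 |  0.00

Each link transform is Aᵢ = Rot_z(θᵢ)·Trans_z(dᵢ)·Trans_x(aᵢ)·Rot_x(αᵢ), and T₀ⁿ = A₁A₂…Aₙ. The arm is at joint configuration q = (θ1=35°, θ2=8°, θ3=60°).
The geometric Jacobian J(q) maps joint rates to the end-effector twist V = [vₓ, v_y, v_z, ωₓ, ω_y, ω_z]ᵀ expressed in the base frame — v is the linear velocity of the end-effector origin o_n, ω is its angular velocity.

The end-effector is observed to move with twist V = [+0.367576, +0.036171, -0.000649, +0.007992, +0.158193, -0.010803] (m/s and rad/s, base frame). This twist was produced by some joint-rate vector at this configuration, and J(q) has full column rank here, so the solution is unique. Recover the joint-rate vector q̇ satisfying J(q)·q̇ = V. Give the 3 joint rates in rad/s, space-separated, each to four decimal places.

-0.7030 0.1250 0.6990

o_n = [-0.1046, 1.1015, 0.1843]
J₁: ẑ×o_n = [-1.1015, -0.1046, 0.0000], ω = ẑ
J2: z=[-0.5736, 0.8192, 0.0000] o=[0.1229, 0.0860, 0.2400] → [-0.0456, -0.0319, -0.3961, -0.5736, 0.8192, 0.0000]
J3: z=[0.1140, 0.0798, 0.9903] o=[-0.0517, 0.5253, 0.2247] → [-0.5738, -0.0477, 0.0699, 0.1140, 0.0798, 0.9903]
q̇ = J⁺·V = [-0.7030, 0.1250, 0.6990]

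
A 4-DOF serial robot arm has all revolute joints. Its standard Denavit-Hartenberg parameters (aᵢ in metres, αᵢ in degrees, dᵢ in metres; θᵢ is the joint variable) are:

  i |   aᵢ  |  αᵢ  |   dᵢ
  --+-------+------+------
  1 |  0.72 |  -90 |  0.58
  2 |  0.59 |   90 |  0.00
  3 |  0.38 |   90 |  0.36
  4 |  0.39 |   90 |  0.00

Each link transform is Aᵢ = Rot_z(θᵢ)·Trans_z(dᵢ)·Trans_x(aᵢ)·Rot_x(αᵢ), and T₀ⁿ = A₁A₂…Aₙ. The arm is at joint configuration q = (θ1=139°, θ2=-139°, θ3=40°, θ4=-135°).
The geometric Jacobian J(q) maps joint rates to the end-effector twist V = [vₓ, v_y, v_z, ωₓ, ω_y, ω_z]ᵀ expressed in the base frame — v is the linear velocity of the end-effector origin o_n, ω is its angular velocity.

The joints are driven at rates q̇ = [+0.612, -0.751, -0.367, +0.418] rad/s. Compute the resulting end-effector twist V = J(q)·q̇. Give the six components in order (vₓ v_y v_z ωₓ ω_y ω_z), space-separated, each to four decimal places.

o_n = [-0.1641, 0.0539, 0.9559]
J₁: ẑ×o_n = [-0.0539, -0.1641, 0.0000], ω = ẑ
J2: z=[-0.6561, -0.7547, 0.0000] o=[-0.5434, 0.4724, 0.5800] → [-0.2837, 0.2466, 0.5608, -0.6561, -0.7547, 0.0000]
J3: z=[0.4951, -0.4304, -0.7547] o=[-0.2073, 0.1802, 0.9671] → [-0.0905, -0.0271, -0.0440, 0.4951, -0.4304, -0.7547]
J4: z=[0.8687, 0.2599, 0.4217] o=[-0.0235, -0.3032, 0.8864] → [-0.1325, -0.1197, 0.3467, 0.8687, 0.2599, 0.4217]
V = J·q̇ = [0.1579, -0.3257, -0.2601, 0.6741, 0.8334, 1.0653]

0.1579 -0.3257 -0.2601 0.6741 0.8334 1.0653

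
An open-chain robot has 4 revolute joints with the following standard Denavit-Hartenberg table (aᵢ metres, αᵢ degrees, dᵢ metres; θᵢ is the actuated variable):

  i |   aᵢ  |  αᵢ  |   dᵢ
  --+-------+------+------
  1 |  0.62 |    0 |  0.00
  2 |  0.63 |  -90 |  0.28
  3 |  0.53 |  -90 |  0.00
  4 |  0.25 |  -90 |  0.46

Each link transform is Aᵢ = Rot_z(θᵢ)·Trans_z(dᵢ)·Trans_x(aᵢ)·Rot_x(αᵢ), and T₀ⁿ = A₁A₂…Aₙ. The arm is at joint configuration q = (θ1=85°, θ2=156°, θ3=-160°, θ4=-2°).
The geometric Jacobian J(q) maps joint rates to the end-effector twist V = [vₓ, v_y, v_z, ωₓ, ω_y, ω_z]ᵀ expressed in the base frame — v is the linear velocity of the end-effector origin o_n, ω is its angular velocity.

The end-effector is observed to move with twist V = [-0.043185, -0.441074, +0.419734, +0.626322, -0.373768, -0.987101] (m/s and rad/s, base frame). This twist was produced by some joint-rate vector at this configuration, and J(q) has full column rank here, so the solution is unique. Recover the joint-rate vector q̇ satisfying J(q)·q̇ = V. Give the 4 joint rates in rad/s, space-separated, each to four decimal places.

-0.4420 -0.6090 0.7290 0.0680

o_n = [0.0352, 0.5657, 0.9790]
J₁: ẑ×o_n = [-0.5657, 0.0352, 0.0000], ω = ẑ
J2: z=[0.0000, 0.0000, 1.0000] o=[0.0540, 0.6176, 0.0000] → [0.0519, -0.0188, 0.0000, 0.0000, 0.0000, 1.0000]
J3: z=[0.8746, -0.4848, 0.0000] o=[-0.2514, 0.0666, 0.2800] → [-0.3389, -0.6113, 0.5755, 0.8746, -0.4848, 0.0000]
J4: z=[-0.1658, -0.2991, 0.9397] o=[-0.0099, 0.5022, 0.4613] → [-0.2145, 0.1283, 0.0030, -0.1658, -0.2991, 0.9397]
q̇ = J⁺·V = [-0.4420, -0.6090, 0.7290, 0.0680]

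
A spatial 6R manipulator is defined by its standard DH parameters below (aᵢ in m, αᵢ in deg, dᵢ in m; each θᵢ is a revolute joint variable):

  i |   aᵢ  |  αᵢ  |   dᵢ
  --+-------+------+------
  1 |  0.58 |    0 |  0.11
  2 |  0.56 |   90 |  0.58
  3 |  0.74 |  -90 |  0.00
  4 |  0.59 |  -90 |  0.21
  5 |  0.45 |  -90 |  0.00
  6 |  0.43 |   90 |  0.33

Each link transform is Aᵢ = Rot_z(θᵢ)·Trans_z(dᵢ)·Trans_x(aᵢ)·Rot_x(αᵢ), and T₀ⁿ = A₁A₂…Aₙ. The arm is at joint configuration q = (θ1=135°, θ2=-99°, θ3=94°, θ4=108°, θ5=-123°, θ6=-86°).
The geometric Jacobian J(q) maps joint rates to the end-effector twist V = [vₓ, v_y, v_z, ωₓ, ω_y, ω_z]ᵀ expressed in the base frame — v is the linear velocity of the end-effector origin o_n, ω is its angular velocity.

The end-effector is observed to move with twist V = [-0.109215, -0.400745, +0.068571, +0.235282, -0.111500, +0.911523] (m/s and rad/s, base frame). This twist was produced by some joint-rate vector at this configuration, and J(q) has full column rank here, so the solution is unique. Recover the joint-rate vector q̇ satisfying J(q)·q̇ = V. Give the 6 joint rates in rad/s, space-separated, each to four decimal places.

o_n = [-0.8651, 0.6273, 0.7794]
J₁: ẑ×o_n = [-0.6273, -0.8651, 0.0000], ω = ẑ
J2: z=[0.0000, 0.0000, 1.0000] o=[-0.4101, 0.4101, 0.1100] → [-0.2172, -0.4550, 0.0000, 0.0000, 0.0000, 1.0000]
J3: z=[0.5878, -0.8090, 0.0000] o=[0.0429, 0.7393, 0.6900] → [-0.0723, -0.0525, -0.8005, 0.5878, -0.8090, 0.0000]
J4: z=[-0.8070, -0.5864, -0.0698] o=[0.0012, 0.7089, 1.4282] → [0.3748, -0.4632, -0.4421, -0.8070, -0.5864, -0.0698]
J5: z=[0.2353, -0.2110, -0.9487] o=[-0.4878, 1.0472, 1.2317] → [-0.3030, 0.4644, -0.1784, 0.2353, -0.2110, -0.9487]
J6: z=[-0.8938, 0.3366, -0.2965] o=[-0.6597, 0.6343, 1.2809] → [-0.1709, -0.3873, 0.0754, -0.8938, 0.3366, -0.2965]
q̇ = J⁺·V = [0.5350, 0.0560, -0.2110, 0.1870, -0.1600, -0.6130]

0.5350 0.0560 -0.2110 0.1870 -0.1600 -0.6130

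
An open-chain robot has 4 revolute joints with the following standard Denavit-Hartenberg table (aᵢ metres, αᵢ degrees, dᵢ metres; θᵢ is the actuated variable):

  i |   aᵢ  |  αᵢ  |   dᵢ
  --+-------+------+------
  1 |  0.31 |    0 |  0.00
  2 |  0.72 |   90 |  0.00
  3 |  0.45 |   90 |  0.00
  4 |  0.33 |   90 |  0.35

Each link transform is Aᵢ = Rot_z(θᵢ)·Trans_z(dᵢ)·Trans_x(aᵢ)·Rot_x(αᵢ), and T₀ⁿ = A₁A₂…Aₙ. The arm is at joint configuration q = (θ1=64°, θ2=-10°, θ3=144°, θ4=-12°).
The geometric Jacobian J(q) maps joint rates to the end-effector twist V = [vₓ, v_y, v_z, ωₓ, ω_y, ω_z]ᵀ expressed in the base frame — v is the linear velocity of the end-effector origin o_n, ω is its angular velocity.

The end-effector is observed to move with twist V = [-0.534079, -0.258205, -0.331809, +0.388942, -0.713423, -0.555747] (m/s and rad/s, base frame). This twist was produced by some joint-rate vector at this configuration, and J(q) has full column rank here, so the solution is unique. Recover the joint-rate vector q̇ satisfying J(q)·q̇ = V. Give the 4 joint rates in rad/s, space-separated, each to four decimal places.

o_n = [0.2570, 0.5621, 0.7374]
J₁: ẑ×o_n = [-0.5621, 0.2570, 0.0000], ω = ẑ
J2: z=[0.0000, 0.0000, 1.0000] o=[0.1359, 0.2786, 0.0000] → [-0.2835, 0.1211, 0.0000, 0.0000, 0.0000, 1.0000]
J3: z=[0.8090, -0.5878, 0.0000] o=[0.5591, 0.8611, 0.0000] → [-0.4334, -0.5966, -0.4195, 0.8090, -0.5878, 0.0000]
J4: z=[0.3455, 0.4755, 0.8090] o=[0.3451, 0.5666, 0.2645] → [0.2285, -0.2346, 0.0403, 0.3455, 0.4755, 0.8090]
q̇ = J⁺·V = [0.3660, -0.4420, 0.7340, -0.5930]

0.3660 -0.4420 0.7340 -0.5930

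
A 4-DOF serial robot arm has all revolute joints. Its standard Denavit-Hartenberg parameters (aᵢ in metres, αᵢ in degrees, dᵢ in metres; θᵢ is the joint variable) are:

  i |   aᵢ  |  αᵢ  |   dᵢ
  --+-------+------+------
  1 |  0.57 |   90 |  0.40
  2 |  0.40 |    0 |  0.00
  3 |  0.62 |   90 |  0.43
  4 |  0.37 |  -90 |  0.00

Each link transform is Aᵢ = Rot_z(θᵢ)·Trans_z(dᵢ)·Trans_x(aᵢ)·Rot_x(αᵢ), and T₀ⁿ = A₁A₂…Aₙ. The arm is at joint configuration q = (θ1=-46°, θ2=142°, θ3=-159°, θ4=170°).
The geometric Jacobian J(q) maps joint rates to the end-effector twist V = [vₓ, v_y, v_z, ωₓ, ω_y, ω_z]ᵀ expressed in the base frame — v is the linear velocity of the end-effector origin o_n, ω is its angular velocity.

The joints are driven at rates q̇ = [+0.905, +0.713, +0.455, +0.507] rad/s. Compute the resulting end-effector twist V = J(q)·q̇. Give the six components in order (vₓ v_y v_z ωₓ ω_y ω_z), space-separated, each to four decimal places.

0.6856 0.2064 0.0703 -0.9432 -0.7047 0.4202

o_n = [-0.0087, -0.7025, 0.5715]
J₁: ẑ×o_n = [0.7025, -0.0087, 0.0000], ω = ẑ
J2: z=[-0.7193, -0.6947, 0.0000] o=[0.3960, -0.4100, 0.4000] → [-0.1192, 0.1234, -0.0708, -0.7193, -0.6947, 0.0000]
J3: z=[-0.7193, -0.6947, 0.0000] o=[0.1770, -0.1833, 0.6463] → [0.0519, -0.0538, 0.2445, -0.7193, -0.6947, 0.0000]
J4: z=[-0.2031, 0.2103, -0.9563] o=[0.2795, -0.9085, 0.4650] → [0.2194, 0.2973, 0.0188, -0.2031, 0.2103, -0.9563]
V = J·q̇ = [0.6856, 0.2064, 0.0703, -0.9432, -0.7047, 0.4202]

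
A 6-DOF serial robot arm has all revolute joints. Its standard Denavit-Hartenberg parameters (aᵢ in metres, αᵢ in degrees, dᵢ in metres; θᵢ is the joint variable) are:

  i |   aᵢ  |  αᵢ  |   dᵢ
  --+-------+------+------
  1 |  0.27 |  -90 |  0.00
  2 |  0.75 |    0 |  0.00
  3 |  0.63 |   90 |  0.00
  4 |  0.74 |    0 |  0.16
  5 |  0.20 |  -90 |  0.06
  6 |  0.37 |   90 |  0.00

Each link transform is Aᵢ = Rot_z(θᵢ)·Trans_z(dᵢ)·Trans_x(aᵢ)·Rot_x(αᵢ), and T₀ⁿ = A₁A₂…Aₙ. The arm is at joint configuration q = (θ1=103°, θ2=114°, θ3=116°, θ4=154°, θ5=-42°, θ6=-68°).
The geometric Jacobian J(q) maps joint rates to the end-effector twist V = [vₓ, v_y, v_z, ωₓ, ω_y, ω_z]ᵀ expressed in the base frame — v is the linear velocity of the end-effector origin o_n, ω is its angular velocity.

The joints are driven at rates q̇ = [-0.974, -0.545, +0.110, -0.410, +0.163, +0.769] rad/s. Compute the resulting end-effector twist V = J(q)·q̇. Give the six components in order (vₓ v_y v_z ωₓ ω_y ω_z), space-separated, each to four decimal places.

-1.1520 0.9824 -0.1545 0.5589 0.7936 -1.3614

o_n = [-0.5405, -0.4966, -1.1711]
J₁: ẑ×o_n = [0.4966, -0.5405, 0.0000], ω = ẑ
J2: z=[-0.9744, -0.2250, 0.0000] o=[-0.0607, 0.2631, 0.0000] → [0.2635, -1.1411, 0.6323, -0.9744, -0.2250, 0.0000]
J3: z=[-0.9744, -0.2250, 0.0000] o=[0.0079, -0.0342, -0.6852] → [0.1093, -0.4735, 0.3272, -0.9744, -0.2250, 0.0000]
J4: z=[0.1723, -0.7464, -0.6428] o=[0.0990, -0.4287, -0.2026] → [0.6794, 0.5780, -0.4890, 0.1723, -0.7464, -0.6428]
J5: z=[0.1723, -0.7464, -0.6428] o=[-0.2857, -0.2046, -0.8149] → [0.0782, 0.2252, -0.2405, 0.1723, -0.7464, -0.6428]
J6: z=[0.2309, 0.6650, -0.7103] o=[-0.4669, -0.2441, -0.9109] → [-0.3524, 0.1124, -0.0094, 0.2309, 0.6650, -0.7103]
V = J·q̇ = [-1.1520, 0.9824, -0.1545, 0.5589, 0.7936, -1.3614]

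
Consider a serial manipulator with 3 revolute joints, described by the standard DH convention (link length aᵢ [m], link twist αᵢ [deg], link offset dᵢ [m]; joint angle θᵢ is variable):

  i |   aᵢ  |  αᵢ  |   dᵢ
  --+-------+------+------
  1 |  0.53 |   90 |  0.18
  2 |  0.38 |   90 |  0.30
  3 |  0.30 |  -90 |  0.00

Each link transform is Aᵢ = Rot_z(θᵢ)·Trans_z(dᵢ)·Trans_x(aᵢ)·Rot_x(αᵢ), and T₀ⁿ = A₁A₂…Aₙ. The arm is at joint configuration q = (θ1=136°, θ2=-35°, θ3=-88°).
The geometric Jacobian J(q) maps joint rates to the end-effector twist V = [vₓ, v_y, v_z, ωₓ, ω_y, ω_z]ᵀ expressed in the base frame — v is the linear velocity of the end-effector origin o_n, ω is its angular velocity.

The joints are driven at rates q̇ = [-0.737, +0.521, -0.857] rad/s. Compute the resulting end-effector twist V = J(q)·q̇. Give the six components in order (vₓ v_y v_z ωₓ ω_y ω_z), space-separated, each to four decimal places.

0.4964 0.3789 0.3140 0.0083 0.7162 -0.0350

o_n = [-0.6112, 0.5905, -0.0440]
J₁: ẑ×o_n = [-0.5905, -0.6112, 0.0000], ω = ẑ
J2: z=[0.6947, 0.7193, 0.0000] o=[-0.3813, 0.3682, 0.1800] → [-0.1611, 0.1556, 0.3199, 0.6947, 0.7193, 0.0000]
J3: z=[0.4126, -0.3984, -0.8192] o=[-0.3968, 0.8002, -0.0380] → [-0.1694, 0.1781, -0.1720, 0.4126, -0.3984, -0.8192]
V = J·q̇ = [0.4964, 0.3789, 0.3140, 0.0083, 0.7162, -0.0350]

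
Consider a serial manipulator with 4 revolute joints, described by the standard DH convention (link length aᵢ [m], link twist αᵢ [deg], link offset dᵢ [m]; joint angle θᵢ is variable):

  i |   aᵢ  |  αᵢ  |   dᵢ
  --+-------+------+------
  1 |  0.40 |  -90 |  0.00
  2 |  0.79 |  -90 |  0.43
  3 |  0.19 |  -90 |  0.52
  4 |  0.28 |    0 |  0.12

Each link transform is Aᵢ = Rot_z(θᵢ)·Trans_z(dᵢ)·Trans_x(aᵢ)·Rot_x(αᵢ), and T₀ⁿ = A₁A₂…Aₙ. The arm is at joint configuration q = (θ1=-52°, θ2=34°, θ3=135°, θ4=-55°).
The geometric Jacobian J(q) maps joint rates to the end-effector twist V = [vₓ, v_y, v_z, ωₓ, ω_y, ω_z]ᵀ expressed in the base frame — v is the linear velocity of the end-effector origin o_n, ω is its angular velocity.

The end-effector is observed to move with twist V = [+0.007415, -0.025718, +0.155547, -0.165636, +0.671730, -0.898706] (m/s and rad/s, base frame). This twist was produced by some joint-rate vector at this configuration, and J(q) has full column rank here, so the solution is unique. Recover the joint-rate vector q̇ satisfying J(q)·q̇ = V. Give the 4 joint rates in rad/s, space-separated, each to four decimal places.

-0.4850 -0.0090 0.6960 0.4130

o_n = [0.4320, -0.1194, -0.8769]
J₁: ẑ×o_n = [0.1194, 0.4320, -0.0000], ω = ẑ
J2: z=[0.7880, 0.6157, 0.0000] o=[0.2463, -0.3152, 0.0000] → [-0.5399, 0.6910, 0.0400, 0.7880, 0.6157, 0.0000]
J3: z=[-0.3443, 0.4407, -0.8290] o=[0.9883, -0.5666, -0.4418] → [0.1790, 0.3114, 0.0912, -0.3443, 0.4407, -0.8290]
J4: z=[0.1963, 0.8973, 0.3954] o=[0.6349, -0.3324, -0.7977] → [-0.1553, -0.0647, 0.2238, 0.1963, 0.8973, 0.3954]
q̇ = J⁺·V = [-0.4850, -0.0090, 0.6960, 0.4130]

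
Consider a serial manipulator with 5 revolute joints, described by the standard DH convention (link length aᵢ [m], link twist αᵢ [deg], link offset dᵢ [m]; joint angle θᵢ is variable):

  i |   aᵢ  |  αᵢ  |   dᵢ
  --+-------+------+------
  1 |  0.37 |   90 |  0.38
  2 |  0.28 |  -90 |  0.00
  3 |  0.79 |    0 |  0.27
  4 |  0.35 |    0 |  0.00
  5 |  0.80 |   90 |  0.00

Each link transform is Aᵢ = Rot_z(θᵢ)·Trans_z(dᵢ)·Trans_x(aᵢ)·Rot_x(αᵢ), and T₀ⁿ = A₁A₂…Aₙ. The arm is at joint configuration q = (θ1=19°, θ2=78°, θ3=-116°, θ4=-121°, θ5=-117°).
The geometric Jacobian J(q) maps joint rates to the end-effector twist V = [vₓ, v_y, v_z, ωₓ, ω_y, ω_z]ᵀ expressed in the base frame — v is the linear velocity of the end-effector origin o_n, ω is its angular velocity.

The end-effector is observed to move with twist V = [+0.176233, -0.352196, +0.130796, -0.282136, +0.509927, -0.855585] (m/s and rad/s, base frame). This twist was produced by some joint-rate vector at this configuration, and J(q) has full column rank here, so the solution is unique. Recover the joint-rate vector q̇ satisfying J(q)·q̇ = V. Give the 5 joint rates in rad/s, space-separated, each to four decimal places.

-0.8770 -0.5740 0.3910 0.3740 -0.6620

o_n = [0.3144, -0.2438, 0.9630]
J₁: ẑ×o_n = [0.2438, 0.3144, -0.0000], ω = ẑ
J2: z=[0.3256, -0.9455, 0.0000] o=[0.3498, 0.1205, 0.3800] → [-0.5513, -0.1898, -0.1521, 0.3256, -0.9455, 0.0000]
J3: z=[-0.9249, -0.3185, 0.2079] o=[0.4049, 0.1394, 0.6539] → [-0.0188, 0.2671, 0.3256, -0.9249, -0.3185, 0.2079]
J4: z=[-0.9249, -0.3185, 0.2079] o=[0.3183, -0.6414, 0.3713] → [-0.2711, 0.5465, -0.3689, -0.9249, -0.3185, 0.2079]
J5: z=[-0.9249, -0.3185, 0.2079] o=[0.1852, -0.3767, 0.1848] → [-0.2755, 0.7466, -0.0818, -0.9249, -0.3185, 0.2079]
q̇ = J⁺·V = [-0.8770, -0.5740, 0.3910, 0.3740, -0.6620]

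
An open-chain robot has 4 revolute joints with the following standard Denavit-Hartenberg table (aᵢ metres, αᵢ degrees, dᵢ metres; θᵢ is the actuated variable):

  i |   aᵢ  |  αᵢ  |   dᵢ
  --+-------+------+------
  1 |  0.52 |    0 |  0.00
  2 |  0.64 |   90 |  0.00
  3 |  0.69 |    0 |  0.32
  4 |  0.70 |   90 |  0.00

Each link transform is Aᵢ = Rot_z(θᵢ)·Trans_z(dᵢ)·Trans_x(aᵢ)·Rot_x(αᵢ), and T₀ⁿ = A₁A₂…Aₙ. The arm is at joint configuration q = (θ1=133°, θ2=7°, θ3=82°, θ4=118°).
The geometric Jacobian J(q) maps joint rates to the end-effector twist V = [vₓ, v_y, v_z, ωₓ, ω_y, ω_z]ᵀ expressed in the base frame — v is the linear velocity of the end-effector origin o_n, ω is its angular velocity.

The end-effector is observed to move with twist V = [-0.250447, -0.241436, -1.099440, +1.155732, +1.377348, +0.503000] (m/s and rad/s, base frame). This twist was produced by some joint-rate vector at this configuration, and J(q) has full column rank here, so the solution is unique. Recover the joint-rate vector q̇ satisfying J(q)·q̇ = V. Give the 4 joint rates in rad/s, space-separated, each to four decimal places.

0.5940 -0.0910 0.8670 0.9310

o_n = [-0.2089, 0.6757, 0.4439]
J₁: ẑ×o_n = [-0.6757, -0.2089, 0.0000], ω = ẑ
J2: z=[0.0000, 0.0000, 1.0000] o=[-0.3546, 0.3803, 0.0000] → [-0.2954, 0.1458, 0.0000, 0.0000, 0.0000, 1.0000]
J3: z=[0.6428, 0.7660, 0.0000] o=[-0.8449, 0.7917, 0.0000] → [0.3400, -0.2853, -0.5618, 0.6428, 0.7660, 0.0000]
J4: z=[0.6428, 0.7660, 0.0000] o=[-0.7128, 1.0985, 0.6833] → [-0.1834, 0.1539, -0.6578, 0.6428, 0.7660, 0.0000]
q̇ = J⁺·V = [0.5940, -0.0910, 0.8670, 0.9310]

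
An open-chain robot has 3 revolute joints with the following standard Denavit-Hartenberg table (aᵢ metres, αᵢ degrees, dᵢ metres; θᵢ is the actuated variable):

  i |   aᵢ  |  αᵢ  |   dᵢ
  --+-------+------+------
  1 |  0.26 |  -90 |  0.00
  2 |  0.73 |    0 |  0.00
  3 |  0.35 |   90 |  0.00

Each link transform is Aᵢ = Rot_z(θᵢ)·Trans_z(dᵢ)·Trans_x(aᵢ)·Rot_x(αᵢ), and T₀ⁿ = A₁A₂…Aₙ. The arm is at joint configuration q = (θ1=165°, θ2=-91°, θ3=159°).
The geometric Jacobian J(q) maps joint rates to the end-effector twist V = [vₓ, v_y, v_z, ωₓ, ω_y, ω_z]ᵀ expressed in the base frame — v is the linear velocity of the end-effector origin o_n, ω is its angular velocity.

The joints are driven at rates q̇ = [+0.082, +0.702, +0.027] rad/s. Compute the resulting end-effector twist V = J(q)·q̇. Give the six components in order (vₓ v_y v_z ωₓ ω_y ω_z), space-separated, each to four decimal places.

o_n = [-0.3655, 0.0979, 0.4054]
J₁: ẑ×o_n = [-0.0979, -0.3655, 0.0000], ω = ẑ
J2: z=[-0.2588, -0.9659, 0.0000] o=[-0.2511, 0.0673, 0.0000] → [-0.3916, 0.1049, -0.1184, -0.2588, -0.9659, 0.0000]
J3: z=[-0.2588, -0.9659, 0.0000] o=[-0.2388, 0.0640, 0.7299] → [0.3135, -0.0840, -0.1311, -0.2588, -0.9659, 0.0000]
V = J·q̇ = [-0.2744, 0.0414, -0.0866, -0.1887, -0.7042, 0.0820]

-0.2744 0.0414 -0.0866 -0.1887 -0.7042 0.0820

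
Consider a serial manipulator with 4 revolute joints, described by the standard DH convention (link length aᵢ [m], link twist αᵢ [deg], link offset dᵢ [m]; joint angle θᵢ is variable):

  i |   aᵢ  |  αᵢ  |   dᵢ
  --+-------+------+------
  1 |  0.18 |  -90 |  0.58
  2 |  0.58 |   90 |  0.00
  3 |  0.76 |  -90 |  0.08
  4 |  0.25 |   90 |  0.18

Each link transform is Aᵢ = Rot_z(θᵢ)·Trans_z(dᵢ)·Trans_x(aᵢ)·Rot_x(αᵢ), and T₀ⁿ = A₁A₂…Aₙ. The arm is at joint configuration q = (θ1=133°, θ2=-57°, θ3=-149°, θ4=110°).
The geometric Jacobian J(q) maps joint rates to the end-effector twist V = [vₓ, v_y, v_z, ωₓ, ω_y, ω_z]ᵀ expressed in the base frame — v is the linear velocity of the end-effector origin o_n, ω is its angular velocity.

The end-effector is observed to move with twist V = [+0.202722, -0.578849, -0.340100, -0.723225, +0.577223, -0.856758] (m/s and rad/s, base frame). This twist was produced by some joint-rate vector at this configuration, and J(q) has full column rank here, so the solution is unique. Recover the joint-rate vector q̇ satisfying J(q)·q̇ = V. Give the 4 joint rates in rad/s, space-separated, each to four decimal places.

o_n = [0.1204, 0.6065, 0.5749]
J₁: ẑ×o_n = [-0.6065, 0.1204, 0.0000], ω = ẑ
J2: z=[-0.7314, -0.6820, 0.0000] o=[-0.1228, 0.1316, 0.5800] → [0.0035, -0.0037, -0.1814, -0.7314, -0.6820, 0.0000]
J3: z=[0.5720, -0.6134, 0.5446] o=[-0.3382, 0.3627, 1.0664] → [0.1687, 0.5309, 0.4207, 0.5720, -0.6134, 0.5446]
J4: z=[0.4356, 0.7897, 0.4319] o=[0.2358, 0.3211, 0.5637] → [-0.1144, -0.0548, 0.2155, 0.4356, 0.7897, 0.4319]
q̇ = J⁺·V = [-0.7020, 0.7490, -0.8520, 0.7160]

-0.7020 0.7490 -0.8520 0.7160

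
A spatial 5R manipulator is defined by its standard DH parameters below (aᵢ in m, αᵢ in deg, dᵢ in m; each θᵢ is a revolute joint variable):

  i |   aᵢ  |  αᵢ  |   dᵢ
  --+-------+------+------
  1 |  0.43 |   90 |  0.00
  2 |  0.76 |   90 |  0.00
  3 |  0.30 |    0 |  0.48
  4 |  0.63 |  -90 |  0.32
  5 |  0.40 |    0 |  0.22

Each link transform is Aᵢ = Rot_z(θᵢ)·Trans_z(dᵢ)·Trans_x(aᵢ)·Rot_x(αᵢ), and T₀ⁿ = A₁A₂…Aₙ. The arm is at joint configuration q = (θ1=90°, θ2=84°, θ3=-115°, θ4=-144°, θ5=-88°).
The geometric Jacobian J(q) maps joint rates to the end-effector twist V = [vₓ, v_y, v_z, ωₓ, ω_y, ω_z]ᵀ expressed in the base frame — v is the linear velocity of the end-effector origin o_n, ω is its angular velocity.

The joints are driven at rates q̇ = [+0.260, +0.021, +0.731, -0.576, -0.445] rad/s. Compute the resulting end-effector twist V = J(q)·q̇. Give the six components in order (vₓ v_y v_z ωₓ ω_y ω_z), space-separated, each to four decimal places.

-0.7499 0.1002 0.1655 0.1059 0.1998 0.6782

o_n = [0.3183, 1.6540, 0.1674]
J₁: ẑ×o_n = [-1.6540, 0.3183, 0.0000], ω = ẑ
J2: z=[1.0000, -0.0000, 0.0000] o=[0.0000, 0.4300, 0.0000] → [-0.0000, -0.1674, 1.2240, 1.0000, -0.0000, 0.0000]
J3: z=[0.0000, 0.9945, -0.1045] o=[-0.0000, 0.5094, 0.7558] → [-0.4656, -0.0333, -0.3165, 0.0000, 0.9945, -0.1045]
J4: z=[0.0000, 0.9945, -0.1045] o=[-0.2719, 0.9736, 0.5796] → [-0.3388, -0.0617, -0.5869, 0.0000, 0.9945, -0.1045]
J5: z=[-0.1908, -0.1026, -0.9762] o=[0.3465, 1.2792, 0.4266] → [0.3924, -0.0219, -0.0744, -0.1908, -0.1026, -0.9762]
V = J·q̇ = [-0.7499, 0.1002, 0.1655, 0.1059, 0.1998, 0.6782]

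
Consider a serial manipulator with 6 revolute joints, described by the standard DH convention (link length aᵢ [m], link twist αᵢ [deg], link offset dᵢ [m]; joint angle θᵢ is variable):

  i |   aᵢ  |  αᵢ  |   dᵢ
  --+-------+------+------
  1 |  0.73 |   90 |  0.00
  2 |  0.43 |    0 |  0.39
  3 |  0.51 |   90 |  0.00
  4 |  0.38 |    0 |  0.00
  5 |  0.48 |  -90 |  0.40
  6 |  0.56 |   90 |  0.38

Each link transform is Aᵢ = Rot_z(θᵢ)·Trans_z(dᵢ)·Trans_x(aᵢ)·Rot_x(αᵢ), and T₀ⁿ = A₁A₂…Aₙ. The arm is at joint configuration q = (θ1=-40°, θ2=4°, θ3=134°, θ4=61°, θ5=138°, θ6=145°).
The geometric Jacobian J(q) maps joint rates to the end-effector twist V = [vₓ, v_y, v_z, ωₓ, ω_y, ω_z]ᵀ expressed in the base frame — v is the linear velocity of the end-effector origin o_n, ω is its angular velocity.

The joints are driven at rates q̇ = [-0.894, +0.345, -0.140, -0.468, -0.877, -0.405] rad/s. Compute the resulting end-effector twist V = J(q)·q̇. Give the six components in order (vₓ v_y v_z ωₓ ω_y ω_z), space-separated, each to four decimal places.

o_n = [0.2451, -0.6706, 0.6224]
J₁: ẑ×o_n = [0.6706, 0.2451, -0.0000], ω = ẑ
J2: z=[-0.6428, -0.7660, 0.0000] o=[0.5592, -0.4692, 0.0000] → [-0.4768, 0.4001, -0.1112, -0.6428, -0.7660, 0.0000]
J3: z=[-0.6428, -0.7660, 0.0000] o=[0.6371, -1.0437, 0.0300] → [-0.4538, 0.3808, -0.5402, -0.6428, -0.7660, 0.0000]
J4: z=[0.5126, -0.4301, 0.7431] o=[0.3468, -0.8001, 0.3713] → [-0.2043, -0.2043, 0.0227, 0.5126, -0.4301, 0.7431]
J5: z=[0.5126, -0.4301, 0.7431] o=[0.0283, -0.9667, 0.4945] → [-0.2751, 0.0956, 0.2451, 0.5126, -0.4301, 0.7431]
J6: z=[0.4224, 0.8798, 0.2178] o=[0.5921, -1.2358, 0.4881] → [-0.0050, -0.1323, 0.5441, 0.4224, 0.8798, 0.2178]
V = J·q̇ = [-0.3616, -0.0690, -0.4086, -0.9923, 0.0651, -1.9818]

-0.3616 -0.0690 -0.4086 -0.9923 0.0651 -1.9818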